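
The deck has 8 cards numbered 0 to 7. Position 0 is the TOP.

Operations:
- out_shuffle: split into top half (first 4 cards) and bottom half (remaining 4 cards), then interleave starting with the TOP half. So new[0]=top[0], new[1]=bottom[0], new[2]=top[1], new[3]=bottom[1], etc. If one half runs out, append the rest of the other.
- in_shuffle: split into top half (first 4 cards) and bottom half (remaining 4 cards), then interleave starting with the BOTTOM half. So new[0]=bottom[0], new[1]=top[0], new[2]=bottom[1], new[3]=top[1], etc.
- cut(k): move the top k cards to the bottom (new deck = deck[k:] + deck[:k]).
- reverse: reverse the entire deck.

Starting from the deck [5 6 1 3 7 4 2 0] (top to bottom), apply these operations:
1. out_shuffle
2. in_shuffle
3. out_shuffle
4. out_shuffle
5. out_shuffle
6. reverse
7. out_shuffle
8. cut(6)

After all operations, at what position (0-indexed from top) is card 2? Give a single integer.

After op 1 (out_shuffle): [5 7 6 4 1 2 3 0]
After op 2 (in_shuffle): [1 5 2 7 3 6 0 4]
After op 3 (out_shuffle): [1 3 5 6 2 0 7 4]
After op 4 (out_shuffle): [1 2 3 0 5 7 6 4]
After op 5 (out_shuffle): [1 5 2 7 3 6 0 4]
After op 6 (reverse): [4 0 6 3 7 2 5 1]
After op 7 (out_shuffle): [4 7 0 2 6 5 3 1]
After op 8 (cut(6)): [3 1 4 7 0 2 6 5]
Card 2 is at position 5.

Answer: 5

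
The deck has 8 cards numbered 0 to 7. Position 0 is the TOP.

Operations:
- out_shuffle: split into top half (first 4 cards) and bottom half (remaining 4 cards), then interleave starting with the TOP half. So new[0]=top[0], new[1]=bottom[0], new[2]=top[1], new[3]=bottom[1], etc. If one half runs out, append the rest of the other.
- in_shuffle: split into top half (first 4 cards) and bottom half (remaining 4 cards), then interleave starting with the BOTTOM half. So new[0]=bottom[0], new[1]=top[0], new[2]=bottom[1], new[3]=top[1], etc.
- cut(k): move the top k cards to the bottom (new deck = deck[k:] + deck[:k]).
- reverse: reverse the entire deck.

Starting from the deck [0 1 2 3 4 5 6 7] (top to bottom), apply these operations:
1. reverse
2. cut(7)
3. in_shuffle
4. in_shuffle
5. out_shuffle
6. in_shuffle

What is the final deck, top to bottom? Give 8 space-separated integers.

After op 1 (reverse): [7 6 5 4 3 2 1 0]
After op 2 (cut(7)): [0 7 6 5 4 3 2 1]
After op 3 (in_shuffle): [4 0 3 7 2 6 1 5]
After op 4 (in_shuffle): [2 4 6 0 1 3 5 7]
After op 5 (out_shuffle): [2 1 4 3 6 5 0 7]
After op 6 (in_shuffle): [6 2 5 1 0 4 7 3]

Answer: 6 2 5 1 0 4 7 3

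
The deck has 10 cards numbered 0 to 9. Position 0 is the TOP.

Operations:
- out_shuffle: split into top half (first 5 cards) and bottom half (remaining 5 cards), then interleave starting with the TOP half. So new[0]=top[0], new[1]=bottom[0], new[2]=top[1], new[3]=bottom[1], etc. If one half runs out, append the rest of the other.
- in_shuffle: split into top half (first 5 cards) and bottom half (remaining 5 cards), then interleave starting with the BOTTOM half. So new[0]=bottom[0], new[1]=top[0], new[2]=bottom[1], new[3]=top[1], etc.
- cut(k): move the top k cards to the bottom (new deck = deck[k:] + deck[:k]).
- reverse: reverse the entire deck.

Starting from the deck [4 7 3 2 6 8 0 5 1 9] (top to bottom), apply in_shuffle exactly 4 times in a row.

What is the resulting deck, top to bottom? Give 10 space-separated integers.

After op 1 (in_shuffle): [8 4 0 7 5 3 1 2 9 6]
After op 2 (in_shuffle): [3 8 1 4 2 0 9 7 6 5]
After op 3 (in_shuffle): [0 3 9 8 7 1 6 4 5 2]
After op 4 (in_shuffle): [1 0 6 3 4 9 5 8 2 7]

Answer: 1 0 6 3 4 9 5 8 2 7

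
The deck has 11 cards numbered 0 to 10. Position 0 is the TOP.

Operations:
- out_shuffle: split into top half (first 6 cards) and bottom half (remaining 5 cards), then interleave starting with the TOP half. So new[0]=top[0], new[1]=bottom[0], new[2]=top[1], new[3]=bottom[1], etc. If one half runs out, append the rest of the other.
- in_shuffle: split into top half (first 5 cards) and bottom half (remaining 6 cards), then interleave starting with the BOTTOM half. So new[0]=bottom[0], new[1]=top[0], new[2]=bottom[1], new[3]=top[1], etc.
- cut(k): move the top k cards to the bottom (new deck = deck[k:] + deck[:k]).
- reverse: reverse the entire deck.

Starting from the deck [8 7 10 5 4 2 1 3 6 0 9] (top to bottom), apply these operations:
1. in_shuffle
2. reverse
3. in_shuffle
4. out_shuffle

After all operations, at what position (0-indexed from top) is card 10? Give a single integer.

Answer: 0

Derivation:
After op 1 (in_shuffle): [2 8 1 7 3 10 6 5 0 4 9]
After op 2 (reverse): [9 4 0 5 6 10 3 7 1 8 2]
After op 3 (in_shuffle): [10 9 3 4 7 0 1 5 8 6 2]
After op 4 (out_shuffle): [10 1 9 5 3 8 4 6 7 2 0]
Card 10 is at position 0.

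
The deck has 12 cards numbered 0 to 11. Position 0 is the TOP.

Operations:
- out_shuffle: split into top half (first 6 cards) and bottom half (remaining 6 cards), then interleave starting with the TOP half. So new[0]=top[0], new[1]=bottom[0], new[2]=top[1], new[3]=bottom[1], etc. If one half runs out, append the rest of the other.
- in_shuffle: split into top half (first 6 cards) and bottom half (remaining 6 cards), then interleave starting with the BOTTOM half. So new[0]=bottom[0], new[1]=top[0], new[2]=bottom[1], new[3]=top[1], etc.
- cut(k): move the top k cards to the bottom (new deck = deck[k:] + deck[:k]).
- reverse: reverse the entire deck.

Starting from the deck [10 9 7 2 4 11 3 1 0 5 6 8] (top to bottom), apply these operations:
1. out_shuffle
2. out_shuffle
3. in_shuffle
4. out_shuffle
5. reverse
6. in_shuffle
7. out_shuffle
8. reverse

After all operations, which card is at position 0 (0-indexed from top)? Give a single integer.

After op 1 (out_shuffle): [10 3 9 1 7 0 2 5 4 6 11 8]
After op 2 (out_shuffle): [10 2 3 5 9 4 1 6 7 11 0 8]
After op 3 (in_shuffle): [1 10 6 2 7 3 11 5 0 9 8 4]
After op 4 (out_shuffle): [1 11 10 5 6 0 2 9 7 8 3 4]
After op 5 (reverse): [4 3 8 7 9 2 0 6 5 10 11 1]
After op 6 (in_shuffle): [0 4 6 3 5 8 10 7 11 9 1 2]
After op 7 (out_shuffle): [0 10 4 7 6 11 3 9 5 1 8 2]
After op 8 (reverse): [2 8 1 5 9 3 11 6 7 4 10 0]
Position 0: card 2.

Answer: 2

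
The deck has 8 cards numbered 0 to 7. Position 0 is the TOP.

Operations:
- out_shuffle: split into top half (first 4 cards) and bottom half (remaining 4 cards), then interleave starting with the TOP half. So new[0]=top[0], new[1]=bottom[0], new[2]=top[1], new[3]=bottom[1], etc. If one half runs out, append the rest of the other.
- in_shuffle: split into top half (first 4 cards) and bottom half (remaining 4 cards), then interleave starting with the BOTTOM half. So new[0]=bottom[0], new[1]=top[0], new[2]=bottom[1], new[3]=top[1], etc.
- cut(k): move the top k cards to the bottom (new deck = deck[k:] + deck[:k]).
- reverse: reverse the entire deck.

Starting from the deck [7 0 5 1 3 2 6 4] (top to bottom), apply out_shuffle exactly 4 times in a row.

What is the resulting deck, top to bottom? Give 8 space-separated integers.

Answer: 7 3 0 2 5 6 1 4

Derivation:
After op 1 (out_shuffle): [7 3 0 2 5 6 1 4]
After op 2 (out_shuffle): [7 5 3 6 0 1 2 4]
After op 3 (out_shuffle): [7 0 5 1 3 2 6 4]
After op 4 (out_shuffle): [7 3 0 2 5 6 1 4]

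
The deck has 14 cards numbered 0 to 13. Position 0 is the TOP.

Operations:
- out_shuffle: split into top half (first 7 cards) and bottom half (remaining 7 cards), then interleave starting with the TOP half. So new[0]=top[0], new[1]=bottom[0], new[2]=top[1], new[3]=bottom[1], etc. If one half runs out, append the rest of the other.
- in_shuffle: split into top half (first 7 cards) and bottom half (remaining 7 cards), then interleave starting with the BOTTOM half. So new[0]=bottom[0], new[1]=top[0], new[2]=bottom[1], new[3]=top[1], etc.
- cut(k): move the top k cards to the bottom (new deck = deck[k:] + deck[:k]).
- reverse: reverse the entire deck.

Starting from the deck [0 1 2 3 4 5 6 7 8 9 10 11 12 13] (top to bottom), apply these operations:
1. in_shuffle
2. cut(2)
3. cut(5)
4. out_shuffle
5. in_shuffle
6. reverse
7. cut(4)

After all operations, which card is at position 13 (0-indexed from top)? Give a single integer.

Answer: 6

Derivation:
After op 1 (in_shuffle): [7 0 8 1 9 2 10 3 11 4 12 5 13 6]
After op 2 (cut(2)): [8 1 9 2 10 3 11 4 12 5 13 6 7 0]
After op 3 (cut(5)): [3 11 4 12 5 13 6 7 0 8 1 9 2 10]
After op 4 (out_shuffle): [3 7 11 0 4 8 12 1 5 9 13 2 6 10]
After op 5 (in_shuffle): [1 3 5 7 9 11 13 0 2 4 6 8 10 12]
After op 6 (reverse): [12 10 8 6 4 2 0 13 11 9 7 5 3 1]
After op 7 (cut(4)): [4 2 0 13 11 9 7 5 3 1 12 10 8 6]
Position 13: card 6.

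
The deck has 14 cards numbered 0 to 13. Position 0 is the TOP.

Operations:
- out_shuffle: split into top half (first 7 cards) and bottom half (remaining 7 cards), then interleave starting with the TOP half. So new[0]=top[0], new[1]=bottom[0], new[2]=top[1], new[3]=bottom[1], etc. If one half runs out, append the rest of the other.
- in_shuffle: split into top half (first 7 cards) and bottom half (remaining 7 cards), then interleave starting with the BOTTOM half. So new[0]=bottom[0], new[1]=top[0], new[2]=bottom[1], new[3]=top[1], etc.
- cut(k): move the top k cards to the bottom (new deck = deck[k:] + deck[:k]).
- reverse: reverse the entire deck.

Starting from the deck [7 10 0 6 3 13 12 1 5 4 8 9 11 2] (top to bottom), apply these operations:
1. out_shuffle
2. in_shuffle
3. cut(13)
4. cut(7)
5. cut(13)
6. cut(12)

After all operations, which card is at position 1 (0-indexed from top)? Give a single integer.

Answer: 9

Derivation:
After op 1 (out_shuffle): [7 1 10 5 0 4 6 8 3 9 13 11 12 2]
After op 2 (in_shuffle): [8 7 3 1 9 10 13 5 11 0 12 4 2 6]
After op 3 (cut(13)): [6 8 7 3 1 9 10 13 5 11 0 12 4 2]
After op 4 (cut(7)): [13 5 11 0 12 4 2 6 8 7 3 1 9 10]
After op 5 (cut(13)): [10 13 5 11 0 12 4 2 6 8 7 3 1 9]
After op 6 (cut(12)): [1 9 10 13 5 11 0 12 4 2 6 8 7 3]
Position 1: card 9.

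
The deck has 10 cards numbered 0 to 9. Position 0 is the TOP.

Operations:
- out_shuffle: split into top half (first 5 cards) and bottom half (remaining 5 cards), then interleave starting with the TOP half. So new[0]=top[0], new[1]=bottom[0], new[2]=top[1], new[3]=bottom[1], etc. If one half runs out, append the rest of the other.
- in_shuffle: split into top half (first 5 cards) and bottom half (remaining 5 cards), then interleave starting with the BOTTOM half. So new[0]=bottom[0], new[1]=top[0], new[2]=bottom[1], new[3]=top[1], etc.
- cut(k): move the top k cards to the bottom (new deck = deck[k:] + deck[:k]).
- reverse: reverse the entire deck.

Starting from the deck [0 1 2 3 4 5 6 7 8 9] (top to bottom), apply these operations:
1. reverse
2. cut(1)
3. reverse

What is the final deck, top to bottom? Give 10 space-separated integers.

After op 1 (reverse): [9 8 7 6 5 4 3 2 1 0]
After op 2 (cut(1)): [8 7 6 5 4 3 2 1 0 9]
After op 3 (reverse): [9 0 1 2 3 4 5 6 7 8]

Answer: 9 0 1 2 3 4 5 6 7 8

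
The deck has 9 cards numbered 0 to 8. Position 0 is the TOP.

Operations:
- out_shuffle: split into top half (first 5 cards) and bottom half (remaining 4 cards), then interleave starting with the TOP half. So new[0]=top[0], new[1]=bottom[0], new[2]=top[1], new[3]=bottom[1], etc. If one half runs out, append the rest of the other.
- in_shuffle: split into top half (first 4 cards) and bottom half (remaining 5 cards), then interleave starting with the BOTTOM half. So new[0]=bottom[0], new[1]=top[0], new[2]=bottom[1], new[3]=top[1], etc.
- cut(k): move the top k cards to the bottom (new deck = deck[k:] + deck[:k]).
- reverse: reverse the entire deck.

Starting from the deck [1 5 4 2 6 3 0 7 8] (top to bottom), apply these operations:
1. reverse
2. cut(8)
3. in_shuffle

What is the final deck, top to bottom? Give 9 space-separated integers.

After op 1 (reverse): [8 7 0 3 6 2 4 5 1]
After op 2 (cut(8)): [1 8 7 0 3 6 2 4 5]
After op 3 (in_shuffle): [3 1 6 8 2 7 4 0 5]

Answer: 3 1 6 8 2 7 4 0 5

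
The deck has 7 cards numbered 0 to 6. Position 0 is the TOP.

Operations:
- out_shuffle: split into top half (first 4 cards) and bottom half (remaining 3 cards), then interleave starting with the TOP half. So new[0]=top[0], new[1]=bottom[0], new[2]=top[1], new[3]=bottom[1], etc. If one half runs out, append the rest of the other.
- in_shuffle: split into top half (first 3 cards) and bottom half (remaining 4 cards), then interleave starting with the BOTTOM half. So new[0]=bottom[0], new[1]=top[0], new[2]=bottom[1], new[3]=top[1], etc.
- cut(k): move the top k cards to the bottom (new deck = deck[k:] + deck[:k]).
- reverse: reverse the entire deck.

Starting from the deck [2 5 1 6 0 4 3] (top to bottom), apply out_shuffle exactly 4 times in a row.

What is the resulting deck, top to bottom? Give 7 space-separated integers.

After op 1 (out_shuffle): [2 0 5 4 1 3 6]
After op 2 (out_shuffle): [2 1 0 3 5 6 4]
After op 3 (out_shuffle): [2 5 1 6 0 4 3]
After op 4 (out_shuffle): [2 0 5 4 1 3 6]

Answer: 2 0 5 4 1 3 6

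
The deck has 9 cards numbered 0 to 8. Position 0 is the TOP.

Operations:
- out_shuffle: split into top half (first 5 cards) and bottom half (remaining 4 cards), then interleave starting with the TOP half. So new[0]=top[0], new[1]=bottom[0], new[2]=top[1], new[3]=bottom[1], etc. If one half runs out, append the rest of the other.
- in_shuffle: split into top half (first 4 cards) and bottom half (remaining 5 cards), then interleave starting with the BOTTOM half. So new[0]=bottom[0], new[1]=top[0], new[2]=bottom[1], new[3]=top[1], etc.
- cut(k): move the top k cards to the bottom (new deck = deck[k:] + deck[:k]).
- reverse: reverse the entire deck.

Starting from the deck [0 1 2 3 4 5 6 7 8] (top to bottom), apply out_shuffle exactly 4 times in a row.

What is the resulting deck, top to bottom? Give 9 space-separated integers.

After op 1 (out_shuffle): [0 5 1 6 2 7 3 8 4]
After op 2 (out_shuffle): [0 7 5 3 1 8 6 4 2]
After op 3 (out_shuffle): [0 8 7 6 5 4 3 2 1]
After op 4 (out_shuffle): [0 4 8 3 7 2 6 1 5]

Answer: 0 4 8 3 7 2 6 1 5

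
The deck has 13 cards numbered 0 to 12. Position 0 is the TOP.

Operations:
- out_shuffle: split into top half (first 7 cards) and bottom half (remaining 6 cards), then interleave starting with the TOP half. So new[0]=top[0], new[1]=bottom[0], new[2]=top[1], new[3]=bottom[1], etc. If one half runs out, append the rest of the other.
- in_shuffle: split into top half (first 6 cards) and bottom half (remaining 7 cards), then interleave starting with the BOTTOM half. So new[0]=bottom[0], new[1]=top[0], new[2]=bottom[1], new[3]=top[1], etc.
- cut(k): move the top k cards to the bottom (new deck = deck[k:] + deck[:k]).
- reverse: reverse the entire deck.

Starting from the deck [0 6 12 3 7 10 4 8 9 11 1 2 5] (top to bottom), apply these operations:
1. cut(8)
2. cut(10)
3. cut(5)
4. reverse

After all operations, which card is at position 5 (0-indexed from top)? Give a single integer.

Answer: 7

Derivation:
After op 1 (cut(8)): [9 11 1 2 5 0 6 12 3 7 10 4 8]
After op 2 (cut(10)): [10 4 8 9 11 1 2 5 0 6 12 3 7]
After op 3 (cut(5)): [1 2 5 0 6 12 3 7 10 4 8 9 11]
After op 4 (reverse): [11 9 8 4 10 7 3 12 6 0 5 2 1]
Position 5: card 7.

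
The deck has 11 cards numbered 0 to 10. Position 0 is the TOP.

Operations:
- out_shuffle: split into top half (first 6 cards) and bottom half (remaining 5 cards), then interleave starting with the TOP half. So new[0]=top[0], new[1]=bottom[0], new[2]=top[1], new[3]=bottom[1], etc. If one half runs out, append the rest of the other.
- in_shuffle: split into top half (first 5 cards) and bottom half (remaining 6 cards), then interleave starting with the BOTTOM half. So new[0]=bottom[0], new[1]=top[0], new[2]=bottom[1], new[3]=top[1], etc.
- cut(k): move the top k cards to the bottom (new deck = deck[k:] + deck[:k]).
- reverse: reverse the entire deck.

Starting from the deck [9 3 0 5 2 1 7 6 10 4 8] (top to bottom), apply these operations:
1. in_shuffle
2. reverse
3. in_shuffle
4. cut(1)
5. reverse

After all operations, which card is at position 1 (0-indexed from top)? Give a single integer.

Answer: 1

Derivation:
After op 1 (in_shuffle): [1 9 7 3 6 0 10 5 4 2 8]
After op 2 (reverse): [8 2 4 5 10 0 6 3 7 9 1]
After op 3 (in_shuffle): [0 8 6 2 3 4 7 5 9 10 1]
After op 4 (cut(1)): [8 6 2 3 4 7 5 9 10 1 0]
After op 5 (reverse): [0 1 10 9 5 7 4 3 2 6 8]
Position 1: card 1.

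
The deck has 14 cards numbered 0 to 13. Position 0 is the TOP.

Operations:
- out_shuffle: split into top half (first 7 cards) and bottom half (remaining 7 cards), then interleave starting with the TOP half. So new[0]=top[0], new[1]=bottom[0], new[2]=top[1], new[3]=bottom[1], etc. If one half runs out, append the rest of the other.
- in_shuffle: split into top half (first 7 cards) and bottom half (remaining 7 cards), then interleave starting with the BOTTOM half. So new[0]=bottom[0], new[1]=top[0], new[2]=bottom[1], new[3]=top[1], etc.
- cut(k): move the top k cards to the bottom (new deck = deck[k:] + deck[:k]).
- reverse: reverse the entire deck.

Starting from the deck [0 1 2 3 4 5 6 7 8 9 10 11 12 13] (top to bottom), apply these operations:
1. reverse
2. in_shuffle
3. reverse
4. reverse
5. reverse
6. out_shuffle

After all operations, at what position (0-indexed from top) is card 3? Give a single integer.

After op 1 (reverse): [13 12 11 10 9 8 7 6 5 4 3 2 1 0]
After op 2 (in_shuffle): [6 13 5 12 4 11 3 10 2 9 1 8 0 7]
After op 3 (reverse): [7 0 8 1 9 2 10 3 11 4 12 5 13 6]
After op 4 (reverse): [6 13 5 12 4 11 3 10 2 9 1 8 0 7]
After op 5 (reverse): [7 0 8 1 9 2 10 3 11 4 12 5 13 6]
After op 6 (out_shuffle): [7 3 0 11 8 4 1 12 9 5 2 13 10 6]
Card 3 is at position 1.

Answer: 1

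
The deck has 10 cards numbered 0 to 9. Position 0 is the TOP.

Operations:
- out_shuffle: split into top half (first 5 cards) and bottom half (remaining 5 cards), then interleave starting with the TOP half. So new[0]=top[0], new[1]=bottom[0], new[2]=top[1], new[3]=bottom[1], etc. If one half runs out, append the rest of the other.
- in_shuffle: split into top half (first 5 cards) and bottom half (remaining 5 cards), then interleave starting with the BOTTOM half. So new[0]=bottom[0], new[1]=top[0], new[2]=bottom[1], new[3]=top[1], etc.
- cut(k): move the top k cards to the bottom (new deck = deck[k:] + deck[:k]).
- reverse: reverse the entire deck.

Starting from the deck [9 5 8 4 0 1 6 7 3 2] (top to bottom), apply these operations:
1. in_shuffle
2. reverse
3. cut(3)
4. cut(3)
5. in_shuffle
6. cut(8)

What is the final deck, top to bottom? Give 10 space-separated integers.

Answer: 7 0 2 5 4 6 3 9 8 1

Derivation:
After op 1 (in_shuffle): [1 9 6 5 7 8 3 4 2 0]
After op 2 (reverse): [0 2 4 3 8 7 5 6 9 1]
After op 3 (cut(3)): [3 8 7 5 6 9 1 0 2 4]
After op 4 (cut(3)): [5 6 9 1 0 2 4 3 8 7]
After op 5 (in_shuffle): [2 5 4 6 3 9 8 1 7 0]
After op 6 (cut(8)): [7 0 2 5 4 6 3 9 8 1]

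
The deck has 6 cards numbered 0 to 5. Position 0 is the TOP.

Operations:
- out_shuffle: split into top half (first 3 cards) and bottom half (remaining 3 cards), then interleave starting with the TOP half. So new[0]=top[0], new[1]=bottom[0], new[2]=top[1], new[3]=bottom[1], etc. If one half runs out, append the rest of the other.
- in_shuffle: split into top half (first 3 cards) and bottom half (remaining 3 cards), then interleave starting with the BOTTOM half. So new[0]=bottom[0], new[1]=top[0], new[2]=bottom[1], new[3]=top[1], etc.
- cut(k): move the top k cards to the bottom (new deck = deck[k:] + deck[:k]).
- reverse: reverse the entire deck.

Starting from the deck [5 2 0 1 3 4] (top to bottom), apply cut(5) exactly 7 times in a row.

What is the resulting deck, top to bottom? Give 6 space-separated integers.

After op 1 (cut(5)): [4 5 2 0 1 3]
After op 2 (cut(5)): [3 4 5 2 0 1]
After op 3 (cut(5)): [1 3 4 5 2 0]
After op 4 (cut(5)): [0 1 3 4 5 2]
After op 5 (cut(5)): [2 0 1 3 4 5]
After op 6 (cut(5)): [5 2 0 1 3 4]
After op 7 (cut(5)): [4 5 2 0 1 3]

Answer: 4 5 2 0 1 3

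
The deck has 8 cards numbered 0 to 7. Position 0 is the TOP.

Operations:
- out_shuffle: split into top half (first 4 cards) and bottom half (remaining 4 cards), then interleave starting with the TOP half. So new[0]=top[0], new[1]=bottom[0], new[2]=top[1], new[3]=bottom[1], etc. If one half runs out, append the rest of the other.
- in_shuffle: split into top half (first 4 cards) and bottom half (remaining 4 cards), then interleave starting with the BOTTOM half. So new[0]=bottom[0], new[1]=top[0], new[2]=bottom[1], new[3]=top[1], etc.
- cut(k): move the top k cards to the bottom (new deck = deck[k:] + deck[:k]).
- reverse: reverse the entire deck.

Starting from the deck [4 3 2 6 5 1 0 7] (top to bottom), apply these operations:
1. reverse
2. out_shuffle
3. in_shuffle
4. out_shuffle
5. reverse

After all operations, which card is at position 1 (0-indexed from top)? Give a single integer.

Answer: 6

Derivation:
After op 1 (reverse): [7 0 1 5 6 2 3 4]
After op 2 (out_shuffle): [7 6 0 2 1 3 5 4]
After op 3 (in_shuffle): [1 7 3 6 5 0 4 2]
After op 4 (out_shuffle): [1 5 7 0 3 4 6 2]
After op 5 (reverse): [2 6 4 3 0 7 5 1]
Position 1: card 6.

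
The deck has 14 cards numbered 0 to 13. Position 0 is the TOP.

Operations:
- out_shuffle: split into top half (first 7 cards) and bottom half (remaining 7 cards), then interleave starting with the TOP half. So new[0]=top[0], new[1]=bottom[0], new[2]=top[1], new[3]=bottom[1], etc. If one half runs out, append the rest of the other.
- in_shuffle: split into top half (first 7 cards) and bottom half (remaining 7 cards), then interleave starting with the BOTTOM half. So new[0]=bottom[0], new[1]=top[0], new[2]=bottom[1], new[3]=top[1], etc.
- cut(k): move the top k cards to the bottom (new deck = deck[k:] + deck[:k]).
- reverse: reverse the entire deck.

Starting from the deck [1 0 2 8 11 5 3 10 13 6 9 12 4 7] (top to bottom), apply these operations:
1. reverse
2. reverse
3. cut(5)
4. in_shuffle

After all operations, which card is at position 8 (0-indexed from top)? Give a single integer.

After op 1 (reverse): [7 4 12 9 6 13 10 3 5 11 8 2 0 1]
After op 2 (reverse): [1 0 2 8 11 5 3 10 13 6 9 12 4 7]
After op 3 (cut(5)): [5 3 10 13 6 9 12 4 7 1 0 2 8 11]
After op 4 (in_shuffle): [4 5 7 3 1 10 0 13 2 6 8 9 11 12]
Position 8: card 2.

Answer: 2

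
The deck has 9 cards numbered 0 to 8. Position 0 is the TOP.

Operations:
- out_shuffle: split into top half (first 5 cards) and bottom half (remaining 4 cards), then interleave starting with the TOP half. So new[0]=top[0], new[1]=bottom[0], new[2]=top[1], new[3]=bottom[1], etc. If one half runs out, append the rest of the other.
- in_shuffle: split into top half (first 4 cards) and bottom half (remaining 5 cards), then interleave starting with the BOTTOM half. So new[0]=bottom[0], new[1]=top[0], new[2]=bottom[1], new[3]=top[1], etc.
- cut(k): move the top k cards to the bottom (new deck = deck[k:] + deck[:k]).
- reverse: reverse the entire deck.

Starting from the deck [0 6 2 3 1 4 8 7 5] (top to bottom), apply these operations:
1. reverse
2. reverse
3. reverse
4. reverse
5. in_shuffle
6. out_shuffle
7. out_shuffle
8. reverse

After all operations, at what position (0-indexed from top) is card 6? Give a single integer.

After op 1 (reverse): [5 7 8 4 1 3 2 6 0]
After op 2 (reverse): [0 6 2 3 1 4 8 7 5]
After op 3 (reverse): [5 7 8 4 1 3 2 6 0]
After op 4 (reverse): [0 6 2 3 1 4 8 7 5]
After op 5 (in_shuffle): [1 0 4 6 8 2 7 3 5]
After op 6 (out_shuffle): [1 2 0 7 4 3 6 5 8]
After op 7 (out_shuffle): [1 3 2 6 0 5 7 8 4]
After op 8 (reverse): [4 8 7 5 0 6 2 3 1]
Card 6 is at position 5.

Answer: 5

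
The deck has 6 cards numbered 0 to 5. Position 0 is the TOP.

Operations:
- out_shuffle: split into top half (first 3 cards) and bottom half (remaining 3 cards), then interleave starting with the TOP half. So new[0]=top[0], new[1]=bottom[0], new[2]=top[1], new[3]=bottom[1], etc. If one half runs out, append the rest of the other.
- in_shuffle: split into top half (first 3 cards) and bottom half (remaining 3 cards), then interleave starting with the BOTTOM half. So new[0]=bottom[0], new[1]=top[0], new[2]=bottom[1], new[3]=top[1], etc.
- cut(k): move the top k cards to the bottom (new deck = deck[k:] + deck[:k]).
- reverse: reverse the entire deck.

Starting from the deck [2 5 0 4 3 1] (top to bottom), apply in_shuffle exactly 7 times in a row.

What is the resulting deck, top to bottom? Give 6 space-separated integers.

Answer: 4 2 3 5 1 0

Derivation:
After op 1 (in_shuffle): [4 2 3 5 1 0]
After op 2 (in_shuffle): [5 4 1 2 0 3]
After op 3 (in_shuffle): [2 5 0 4 3 1]
After op 4 (in_shuffle): [4 2 3 5 1 0]
After op 5 (in_shuffle): [5 4 1 2 0 3]
After op 6 (in_shuffle): [2 5 0 4 3 1]
After op 7 (in_shuffle): [4 2 3 5 1 0]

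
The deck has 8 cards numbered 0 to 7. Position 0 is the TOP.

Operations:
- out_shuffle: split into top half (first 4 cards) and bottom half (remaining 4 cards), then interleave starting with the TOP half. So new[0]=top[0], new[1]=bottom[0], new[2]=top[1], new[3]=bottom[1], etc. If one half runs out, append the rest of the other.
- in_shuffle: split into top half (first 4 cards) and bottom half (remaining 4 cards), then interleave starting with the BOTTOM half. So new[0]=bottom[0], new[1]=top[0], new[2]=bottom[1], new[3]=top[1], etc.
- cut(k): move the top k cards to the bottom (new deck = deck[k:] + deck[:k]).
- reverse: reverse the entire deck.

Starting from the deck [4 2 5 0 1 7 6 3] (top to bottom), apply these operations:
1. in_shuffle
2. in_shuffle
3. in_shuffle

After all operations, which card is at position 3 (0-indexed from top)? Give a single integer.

After op 1 (in_shuffle): [1 4 7 2 6 5 3 0]
After op 2 (in_shuffle): [6 1 5 4 3 7 0 2]
After op 3 (in_shuffle): [3 6 7 1 0 5 2 4]
Position 3: card 1.

Answer: 1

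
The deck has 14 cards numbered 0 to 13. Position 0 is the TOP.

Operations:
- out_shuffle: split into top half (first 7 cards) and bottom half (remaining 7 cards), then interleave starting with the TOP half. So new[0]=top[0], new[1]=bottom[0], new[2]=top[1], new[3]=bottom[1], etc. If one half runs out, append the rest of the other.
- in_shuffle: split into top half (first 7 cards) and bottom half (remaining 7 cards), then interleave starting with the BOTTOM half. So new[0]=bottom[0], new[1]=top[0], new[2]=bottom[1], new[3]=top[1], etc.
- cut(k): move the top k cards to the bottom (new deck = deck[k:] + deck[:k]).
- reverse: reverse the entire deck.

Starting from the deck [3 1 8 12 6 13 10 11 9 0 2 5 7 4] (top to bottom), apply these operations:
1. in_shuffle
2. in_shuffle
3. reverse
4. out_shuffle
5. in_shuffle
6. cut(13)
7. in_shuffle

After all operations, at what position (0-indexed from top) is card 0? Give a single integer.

After op 1 (in_shuffle): [11 3 9 1 0 8 2 12 5 6 7 13 4 10]
After op 2 (in_shuffle): [12 11 5 3 6 9 7 1 13 0 4 8 10 2]
After op 3 (reverse): [2 10 8 4 0 13 1 7 9 6 3 5 11 12]
After op 4 (out_shuffle): [2 7 10 9 8 6 4 3 0 5 13 11 1 12]
After op 5 (in_shuffle): [3 2 0 7 5 10 13 9 11 8 1 6 12 4]
After op 6 (cut(13)): [4 3 2 0 7 5 10 13 9 11 8 1 6 12]
After op 7 (in_shuffle): [13 4 9 3 11 2 8 0 1 7 6 5 12 10]
Card 0 is at position 7.

Answer: 7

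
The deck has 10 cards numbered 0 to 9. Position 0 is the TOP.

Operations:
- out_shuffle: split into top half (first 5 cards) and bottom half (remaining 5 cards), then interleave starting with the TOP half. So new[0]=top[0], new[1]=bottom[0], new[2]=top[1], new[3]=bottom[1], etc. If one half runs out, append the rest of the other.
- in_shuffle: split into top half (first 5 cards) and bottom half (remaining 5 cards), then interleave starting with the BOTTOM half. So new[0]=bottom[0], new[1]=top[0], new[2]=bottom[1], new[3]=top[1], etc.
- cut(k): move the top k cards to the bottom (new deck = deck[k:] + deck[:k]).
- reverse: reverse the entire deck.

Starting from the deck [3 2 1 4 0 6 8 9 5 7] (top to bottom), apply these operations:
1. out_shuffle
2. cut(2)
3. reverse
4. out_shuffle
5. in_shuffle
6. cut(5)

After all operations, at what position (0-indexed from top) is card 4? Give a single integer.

Answer: 8

Derivation:
After op 1 (out_shuffle): [3 6 2 8 1 9 4 5 0 7]
After op 2 (cut(2)): [2 8 1 9 4 5 0 7 3 6]
After op 3 (reverse): [6 3 7 0 5 4 9 1 8 2]
After op 4 (out_shuffle): [6 4 3 9 7 1 0 8 5 2]
After op 5 (in_shuffle): [1 6 0 4 8 3 5 9 2 7]
After op 6 (cut(5)): [3 5 9 2 7 1 6 0 4 8]
Card 4 is at position 8.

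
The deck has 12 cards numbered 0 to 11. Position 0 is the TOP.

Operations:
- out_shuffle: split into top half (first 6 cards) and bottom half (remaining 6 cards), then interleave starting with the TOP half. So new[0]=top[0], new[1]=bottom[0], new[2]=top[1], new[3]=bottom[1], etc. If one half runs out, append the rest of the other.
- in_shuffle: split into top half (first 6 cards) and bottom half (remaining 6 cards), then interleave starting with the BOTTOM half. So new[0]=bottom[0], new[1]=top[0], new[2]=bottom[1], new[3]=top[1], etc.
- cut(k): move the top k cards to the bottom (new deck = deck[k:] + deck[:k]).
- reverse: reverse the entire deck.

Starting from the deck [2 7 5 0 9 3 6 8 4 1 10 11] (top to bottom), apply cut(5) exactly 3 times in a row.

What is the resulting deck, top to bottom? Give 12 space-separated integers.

After op 1 (cut(5)): [3 6 8 4 1 10 11 2 7 5 0 9]
After op 2 (cut(5)): [10 11 2 7 5 0 9 3 6 8 4 1]
After op 3 (cut(5)): [0 9 3 6 8 4 1 10 11 2 7 5]

Answer: 0 9 3 6 8 4 1 10 11 2 7 5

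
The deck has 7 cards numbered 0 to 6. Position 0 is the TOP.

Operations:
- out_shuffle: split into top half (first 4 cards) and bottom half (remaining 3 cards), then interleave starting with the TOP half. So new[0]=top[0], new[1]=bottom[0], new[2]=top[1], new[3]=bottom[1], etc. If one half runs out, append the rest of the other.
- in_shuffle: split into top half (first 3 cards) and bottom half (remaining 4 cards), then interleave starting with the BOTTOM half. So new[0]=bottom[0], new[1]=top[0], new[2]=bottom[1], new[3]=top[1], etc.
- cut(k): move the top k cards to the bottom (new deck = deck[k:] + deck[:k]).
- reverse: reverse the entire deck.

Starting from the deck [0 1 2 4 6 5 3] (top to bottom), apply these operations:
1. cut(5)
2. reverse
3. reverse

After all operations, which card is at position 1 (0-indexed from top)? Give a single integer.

Answer: 3

Derivation:
After op 1 (cut(5)): [5 3 0 1 2 4 6]
After op 2 (reverse): [6 4 2 1 0 3 5]
After op 3 (reverse): [5 3 0 1 2 4 6]
Position 1: card 3.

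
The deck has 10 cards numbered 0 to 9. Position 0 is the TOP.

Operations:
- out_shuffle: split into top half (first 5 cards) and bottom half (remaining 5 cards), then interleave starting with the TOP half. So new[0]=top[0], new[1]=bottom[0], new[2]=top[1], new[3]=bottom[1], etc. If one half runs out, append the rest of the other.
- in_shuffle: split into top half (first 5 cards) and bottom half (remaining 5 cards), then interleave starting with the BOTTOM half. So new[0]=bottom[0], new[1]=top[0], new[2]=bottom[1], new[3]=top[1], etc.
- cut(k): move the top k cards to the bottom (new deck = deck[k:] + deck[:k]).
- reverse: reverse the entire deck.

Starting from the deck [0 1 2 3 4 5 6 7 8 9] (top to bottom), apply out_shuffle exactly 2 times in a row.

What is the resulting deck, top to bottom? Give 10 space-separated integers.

After op 1 (out_shuffle): [0 5 1 6 2 7 3 8 4 9]
After op 2 (out_shuffle): [0 7 5 3 1 8 6 4 2 9]

Answer: 0 7 5 3 1 8 6 4 2 9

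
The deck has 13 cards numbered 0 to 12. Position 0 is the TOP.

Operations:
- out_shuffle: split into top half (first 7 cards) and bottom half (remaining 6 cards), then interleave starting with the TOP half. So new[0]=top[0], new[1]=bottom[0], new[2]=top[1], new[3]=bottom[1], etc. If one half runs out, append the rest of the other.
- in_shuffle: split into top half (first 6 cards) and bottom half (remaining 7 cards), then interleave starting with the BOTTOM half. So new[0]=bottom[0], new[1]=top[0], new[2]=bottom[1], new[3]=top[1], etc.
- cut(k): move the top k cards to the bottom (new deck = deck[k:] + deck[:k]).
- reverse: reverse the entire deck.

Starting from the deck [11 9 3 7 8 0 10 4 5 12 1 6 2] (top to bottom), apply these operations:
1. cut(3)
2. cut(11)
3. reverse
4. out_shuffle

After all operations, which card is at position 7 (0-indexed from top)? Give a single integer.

After op 1 (cut(3)): [7 8 0 10 4 5 12 1 6 2 11 9 3]
After op 2 (cut(11)): [9 3 7 8 0 10 4 5 12 1 6 2 11]
After op 3 (reverse): [11 2 6 1 12 5 4 10 0 8 7 3 9]
After op 4 (out_shuffle): [11 10 2 0 6 8 1 7 12 3 5 9 4]
Position 7: card 7.

Answer: 7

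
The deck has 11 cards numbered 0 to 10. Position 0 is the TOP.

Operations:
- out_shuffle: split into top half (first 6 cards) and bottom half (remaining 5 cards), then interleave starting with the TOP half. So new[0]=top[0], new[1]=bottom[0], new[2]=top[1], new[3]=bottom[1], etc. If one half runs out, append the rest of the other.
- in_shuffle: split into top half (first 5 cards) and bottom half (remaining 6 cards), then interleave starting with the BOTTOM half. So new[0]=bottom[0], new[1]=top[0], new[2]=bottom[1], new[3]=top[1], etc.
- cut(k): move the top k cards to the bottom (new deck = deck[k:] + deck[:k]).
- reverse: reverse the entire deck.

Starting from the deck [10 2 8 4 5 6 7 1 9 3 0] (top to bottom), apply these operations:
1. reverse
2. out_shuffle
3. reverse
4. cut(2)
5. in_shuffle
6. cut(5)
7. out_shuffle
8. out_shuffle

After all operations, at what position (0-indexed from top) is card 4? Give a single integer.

Answer: 2

Derivation:
After op 1 (reverse): [0 3 9 1 7 6 5 4 8 2 10]
After op 2 (out_shuffle): [0 5 3 4 9 8 1 2 7 10 6]
After op 3 (reverse): [6 10 7 2 1 8 9 4 3 5 0]
After op 4 (cut(2)): [7 2 1 8 9 4 3 5 0 6 10]
After op 5 (in_shuffle): [4 7 3 2 5 1 0 8 6 9 10]
After op 6 (cut(5)): [1 0 8 6 9 10 4 7 3 2 5]
After op 7 (out_shuffle): [1 4 0 7 8 3 6 2 9 5 10]
After op 8 (out_shuffle): [1 6 4 2 0 9 7 5 8 10 3]
Card 4 is at position 2.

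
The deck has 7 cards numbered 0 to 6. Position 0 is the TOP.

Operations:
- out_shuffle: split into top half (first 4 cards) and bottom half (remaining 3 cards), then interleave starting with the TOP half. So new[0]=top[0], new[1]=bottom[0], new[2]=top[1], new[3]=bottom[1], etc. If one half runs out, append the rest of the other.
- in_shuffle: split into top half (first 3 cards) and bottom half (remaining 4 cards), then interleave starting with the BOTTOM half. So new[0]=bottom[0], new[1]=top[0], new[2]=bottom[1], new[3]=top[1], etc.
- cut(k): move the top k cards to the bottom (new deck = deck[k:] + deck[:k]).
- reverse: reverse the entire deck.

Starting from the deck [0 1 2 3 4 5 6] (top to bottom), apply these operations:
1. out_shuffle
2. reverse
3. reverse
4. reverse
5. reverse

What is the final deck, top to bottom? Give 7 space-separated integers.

Answer: 0 4 1 5 2 6 3

Derivation:
After op 1 (out_shuffle): [0 4 1 5 2 6 3]
After op 2 (reverse): [3 6 2 5 1 4 0]
After op 3 (reverse): [0 4 1 5 2 6 3]
After op 4 (reverse): [3 6 2 5 1 4 0]
After op 5 (reverse): [0 4 1 5 2 6 3]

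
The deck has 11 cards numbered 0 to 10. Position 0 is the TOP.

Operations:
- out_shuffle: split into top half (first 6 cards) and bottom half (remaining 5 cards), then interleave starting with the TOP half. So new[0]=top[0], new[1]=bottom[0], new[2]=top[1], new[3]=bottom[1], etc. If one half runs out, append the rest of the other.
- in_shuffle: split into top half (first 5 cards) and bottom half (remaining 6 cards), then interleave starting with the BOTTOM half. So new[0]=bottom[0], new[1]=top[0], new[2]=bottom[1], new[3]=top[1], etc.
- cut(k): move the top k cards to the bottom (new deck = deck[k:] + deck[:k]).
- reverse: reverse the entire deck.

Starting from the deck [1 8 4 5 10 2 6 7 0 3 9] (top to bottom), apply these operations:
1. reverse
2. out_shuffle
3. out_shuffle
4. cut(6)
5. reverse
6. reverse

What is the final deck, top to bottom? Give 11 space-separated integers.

After op 1 (reverse): [9 3 0 7 6 2 10 5 4 8 1]
After op 2 (out_shuffle): [9 10 3 5 0 4 7 8 6 1 2]
After op 3 (out_shuffle): [9 7 10 8 3 6 5 1 0 2 4]
After op 4 (cut(6)): [5 1 0 2 4 9 7 10 8 3 6]
After op 5 (reverse): [6 3 8 10 7 9 4 2 0 1 5]
After op 6 (reverse): [5 1 0 2 4 9 7 10 8 3 6]

Answer: 5 1 0 2 4 9 7 10 8 3 6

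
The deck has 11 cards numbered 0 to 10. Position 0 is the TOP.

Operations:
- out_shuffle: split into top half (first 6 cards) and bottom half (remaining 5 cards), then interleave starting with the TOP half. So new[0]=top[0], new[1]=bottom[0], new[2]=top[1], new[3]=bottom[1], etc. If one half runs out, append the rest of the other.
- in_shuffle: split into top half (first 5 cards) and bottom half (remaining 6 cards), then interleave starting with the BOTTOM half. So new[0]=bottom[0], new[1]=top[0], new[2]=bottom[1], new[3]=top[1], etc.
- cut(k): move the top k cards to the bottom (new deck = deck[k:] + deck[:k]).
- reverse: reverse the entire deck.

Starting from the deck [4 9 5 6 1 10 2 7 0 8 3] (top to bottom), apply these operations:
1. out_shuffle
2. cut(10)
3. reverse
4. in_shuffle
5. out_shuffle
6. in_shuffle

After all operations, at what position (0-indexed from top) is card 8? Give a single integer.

Answer: 10

Derivation:
After op 1 (out_shuffle): [4 2 9 7 5 0 6 8 1 3 10]
After op 2 (cut(10)): [10 4 2 9 7 5 0 6 8 1 3]
After op 3 (reverse): [3 1 8 6 0 5 7 9 2 4 10]
After op 4 (in_shuffle): [5 3 7 1 9 8 2 6 4 0 10]
After op 5 (out_shuffle): [5 2 3 6 7 4 1 0 9 10 8]
After op 6 (in_shuffle): [4 5 1 2 0 3 9 6 10 7 8]
Card 8 is at position 10.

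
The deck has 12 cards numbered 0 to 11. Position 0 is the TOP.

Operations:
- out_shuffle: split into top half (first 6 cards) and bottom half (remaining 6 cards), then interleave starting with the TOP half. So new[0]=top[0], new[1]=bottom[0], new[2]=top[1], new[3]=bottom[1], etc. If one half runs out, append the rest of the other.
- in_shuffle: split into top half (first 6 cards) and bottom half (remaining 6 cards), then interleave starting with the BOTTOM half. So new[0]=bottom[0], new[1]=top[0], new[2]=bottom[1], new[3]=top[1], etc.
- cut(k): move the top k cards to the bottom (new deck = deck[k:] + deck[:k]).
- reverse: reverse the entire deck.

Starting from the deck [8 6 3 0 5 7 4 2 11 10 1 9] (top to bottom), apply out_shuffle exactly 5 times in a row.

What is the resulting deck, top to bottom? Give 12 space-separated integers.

Answer: 8 1 10 11 2 4 7 5 0 3 6 9

Derivation:
After op 1 (out_shuffle): [8 4 6 2 3 11 0 10 5 1 7 9]
After op 2 (out_shuffle): [8 0 4 10 6 5 2 1 3 7 11 9]
After op 3 (out_shuffle): [8 2 0 1 4 3 10 7 6 11 5 9]
After op 4 (out_shuffle): [8 10 2 7 0 6 1 11 4 5 3 9]
After op 5 (out_shuffle): [8 1 10 11 2 4 7 5 0 3 6 9]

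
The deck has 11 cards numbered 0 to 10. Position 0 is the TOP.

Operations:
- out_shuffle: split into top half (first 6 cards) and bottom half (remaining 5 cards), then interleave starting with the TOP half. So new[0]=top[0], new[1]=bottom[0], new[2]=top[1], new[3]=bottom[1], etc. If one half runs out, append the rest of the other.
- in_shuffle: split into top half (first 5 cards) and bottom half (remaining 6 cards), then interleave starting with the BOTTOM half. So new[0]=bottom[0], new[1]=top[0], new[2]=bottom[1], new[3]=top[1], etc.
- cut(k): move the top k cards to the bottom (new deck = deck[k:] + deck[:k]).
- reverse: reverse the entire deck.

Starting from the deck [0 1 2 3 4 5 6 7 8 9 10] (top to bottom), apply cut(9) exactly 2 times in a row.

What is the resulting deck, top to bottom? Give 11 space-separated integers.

After op 1 (cut(9)): [9 10 0 1 2 3 4 5 6 7 8]
After op 2 (cut(9)): [7 8 9 10 0 1 2 3 4 5 6]

Answer: 7 8 9 10 0 1 2 3 4 5 6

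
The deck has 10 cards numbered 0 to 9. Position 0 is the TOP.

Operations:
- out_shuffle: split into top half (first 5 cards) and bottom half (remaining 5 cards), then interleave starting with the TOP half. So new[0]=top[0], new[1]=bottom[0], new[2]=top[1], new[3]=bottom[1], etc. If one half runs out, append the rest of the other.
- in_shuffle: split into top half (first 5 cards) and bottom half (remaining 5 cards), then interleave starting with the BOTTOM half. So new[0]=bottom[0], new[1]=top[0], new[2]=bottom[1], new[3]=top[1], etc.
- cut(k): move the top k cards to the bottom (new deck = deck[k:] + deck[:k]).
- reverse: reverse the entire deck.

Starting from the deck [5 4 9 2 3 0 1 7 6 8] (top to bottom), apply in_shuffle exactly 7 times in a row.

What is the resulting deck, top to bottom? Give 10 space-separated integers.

After op 1 (in_shuffle): [0 5 1 4 7 9 6 2 8 3]
After op 2 (in_shuffle): [9 0 6 5 2 1 8 4 3 7]
After op 3 (in_shuffle): [1 9 8 0 4 6 3 5 7 2]
After op 4 (in_shuffle): [6 1 3 9 5 8 7 0 2 4]
After op 5 (in_shuffle): [8 6 7 1 0 3 2 9 4 5]
After op 6 (in_shuffle): [3 8 2 6 9 7 4 1 5 0]
After op 7 (in_shuffle): [7 3 4 8 1 2 5 6 0 9]

Answer: 7 3 4 8 1 2 5 6 0 9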